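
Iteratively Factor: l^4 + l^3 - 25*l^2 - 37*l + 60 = (l + 3)*(l^3 - 2*l^2 - 19*l + 20) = (l - 1)*(l + 3)*(l^2 - l - 20) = (l - 1)*(l + 3)*(l + 4)*(l - 5)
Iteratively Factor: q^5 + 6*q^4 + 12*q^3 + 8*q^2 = (q)*(q^4 + 6*q^3 + 12*q^2 + 8*q) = q*(q + 2)*(q^3 + 4*q^2 + 4*q) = q^2*(q + 2)*(q^2 + 4*q + 4) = q^2*(q + 2)^2*(q + 2)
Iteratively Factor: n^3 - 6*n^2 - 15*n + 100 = (n - 5)*(n^2 - n - 20) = (n - 5)^2*(n + 4)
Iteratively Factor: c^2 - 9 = (c - 3)*(c + 3)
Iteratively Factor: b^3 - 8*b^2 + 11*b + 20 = (b + 1)*(b^2 - 9*b + 20) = (b - 5)*(b + 1)*(b - 4)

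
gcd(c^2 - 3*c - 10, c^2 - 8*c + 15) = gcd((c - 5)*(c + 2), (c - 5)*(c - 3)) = c - 5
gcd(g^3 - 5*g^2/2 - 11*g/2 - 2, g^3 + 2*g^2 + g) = g + 1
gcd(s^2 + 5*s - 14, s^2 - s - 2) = s - 2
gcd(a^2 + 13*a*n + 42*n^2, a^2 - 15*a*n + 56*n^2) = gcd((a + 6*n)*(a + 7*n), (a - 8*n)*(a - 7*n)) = 1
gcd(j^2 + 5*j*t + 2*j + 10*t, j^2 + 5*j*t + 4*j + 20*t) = j + 5*t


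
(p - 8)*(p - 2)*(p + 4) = p^3 - 6*p^2 - 24*p + 64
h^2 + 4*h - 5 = (h - 1)*(h + 5)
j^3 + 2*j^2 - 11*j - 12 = (j - 3)*(j + 1)*(j + 4)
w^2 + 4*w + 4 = (w + 2)^2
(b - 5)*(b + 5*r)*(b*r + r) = b^3*r + 5*b^2*r^2 - 4*b^2*r - 20*b*r^2 - 5*b*r - 25*r^2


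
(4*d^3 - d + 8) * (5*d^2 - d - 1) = 20*d^5 - 4*d^4 - 9*d^3 + 41*d^2 - 7*d - 8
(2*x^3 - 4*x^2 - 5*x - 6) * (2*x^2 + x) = 4*x^5 - 6*x^4 - 14*x^3 - 17*x^2 - 6*x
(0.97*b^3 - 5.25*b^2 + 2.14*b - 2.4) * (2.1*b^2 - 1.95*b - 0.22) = 2.037*b^5 - 12.9165*b^4 + 14.5181*b^3 - 8.058*b^2 + 4.2092*b + 0.528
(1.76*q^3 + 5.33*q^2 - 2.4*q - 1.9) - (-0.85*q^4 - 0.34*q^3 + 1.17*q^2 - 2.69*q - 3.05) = 0.85*q^4 + 2.1*q^3 + 4.16*q^2 + 0.29*q + 1.15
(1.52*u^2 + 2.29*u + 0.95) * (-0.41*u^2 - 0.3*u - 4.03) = -0.6232*u^4 - 1.3949*u^3 - 7.2021*u^2 - 9.5137*u - 3.8285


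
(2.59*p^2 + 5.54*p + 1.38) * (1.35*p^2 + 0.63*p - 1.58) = 3.4965*p^4 + 9.1107*p^3 + 1.261*p^2 - 7.8838*p - 2.1804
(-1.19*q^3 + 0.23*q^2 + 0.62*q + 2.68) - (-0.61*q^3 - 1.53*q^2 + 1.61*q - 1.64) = -0.58*q^3 + 1.76*q^2 - 0.99*q + 4.32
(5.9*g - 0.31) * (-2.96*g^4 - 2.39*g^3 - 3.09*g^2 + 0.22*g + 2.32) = -17.464*g^5 - 13.1834*g^4 - 17.4901*g^3 + 2.2559*g^2 + 13.6198*g - 0.7192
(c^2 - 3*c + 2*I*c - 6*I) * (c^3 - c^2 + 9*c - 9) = c^5 - 4*c^4 + 2*I*c^4 + 12*c^3 - 8*I*c^3 - 36*c^2 + 24*I*c^2 + 27*c - 72*I*c + 54*I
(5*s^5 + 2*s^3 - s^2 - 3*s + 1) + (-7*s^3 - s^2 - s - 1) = 5*s^5 - 5*s^3 - 2*s^2 - 4*s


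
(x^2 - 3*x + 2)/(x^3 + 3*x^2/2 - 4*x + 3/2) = 2*(x - 2)/(2*x^2 + 5*x - 3)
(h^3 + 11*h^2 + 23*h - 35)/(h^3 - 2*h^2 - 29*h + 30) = (h + 7)/(h - 6)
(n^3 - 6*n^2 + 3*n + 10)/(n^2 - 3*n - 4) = (n^2 - 7*n + 10)/(n - 4)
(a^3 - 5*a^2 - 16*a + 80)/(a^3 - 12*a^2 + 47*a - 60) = (a + 4)/(a - 3)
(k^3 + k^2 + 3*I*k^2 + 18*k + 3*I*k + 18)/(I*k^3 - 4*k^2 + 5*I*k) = (-I*k^3 + k^2*(3 - I) + 3*k*(1 - 6*I) - 18*I)/(k*(k^2 + 4*I*k + 5))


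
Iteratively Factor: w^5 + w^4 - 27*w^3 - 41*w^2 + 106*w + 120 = (w + 3)*(w^4 - 2*w^3 - 21*w^2 + 22*w + 40) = (w - 5)*(w + 3)*(w^3 + 3*w^2 - 6*w - 8) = (w - 5)*(w + 3)*(w + 4)*(w^2 - w - 2) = (w - 5)*(w + 1)*(w + 3)*(w + 4)*(w - 2)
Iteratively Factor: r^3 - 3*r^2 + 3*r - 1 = (r - 1)*(r^2 - 2*r + 1) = (r - 1)^2*(r - 1)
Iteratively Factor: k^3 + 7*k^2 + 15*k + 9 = (k + 3)*(k^2 + 4*k + 3) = (k + 3)^2*(k + 1)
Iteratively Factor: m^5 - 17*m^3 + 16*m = (m - 4)*(m^4 + 4*m^3 - m^2 - 4*m) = m*(m - 4)*(m^3 + 4*m^2 - m - 4) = m*(m - 4)*(m + 4)*(m^2 - 1) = m*(m - 4)*(m - 1)*(m + 4)*(m + 1)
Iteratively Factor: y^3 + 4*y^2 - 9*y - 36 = (y + 4)*(y^2 - 9) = (y + 3)*(y + 4)*(y - 3)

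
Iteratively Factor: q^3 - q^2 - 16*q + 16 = (q + 4)*(q^2 - 5*q + 4) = (q - 1)*(q + 4)*(q - 4)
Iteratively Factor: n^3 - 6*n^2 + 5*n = (n - 1)*(n^2 - 5*n) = n*(n - 1)*(n - 5)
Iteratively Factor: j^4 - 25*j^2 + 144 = (j - 4)*(j^3 + 4*j^2 - 9*j - 36) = (j - 4)*(j + 4)*(j^2 - 9) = (j - 4)*(j - 3)*(j + 4)*(j + 3)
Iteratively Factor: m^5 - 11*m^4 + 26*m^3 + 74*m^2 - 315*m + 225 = (m - 1)*(m^4 - 10*m^3 + 16*m^2 + 90*m - 225) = (m - 5)*(m - 1)*(m^3 - 5*m^2 - 9*m + 45) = (m - 5)*(m - 1)*(m + 3)*(m^2 - 8*m + 15) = (m - 5)*(m - 3)*(m - 1)*(m + 3)*(m - 5)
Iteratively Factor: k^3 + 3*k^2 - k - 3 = (k + 1)*(k^2 + 2*k - 3) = (k - 1)*(k + 1)*(k + 3)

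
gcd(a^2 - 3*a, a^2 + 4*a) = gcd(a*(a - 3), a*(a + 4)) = a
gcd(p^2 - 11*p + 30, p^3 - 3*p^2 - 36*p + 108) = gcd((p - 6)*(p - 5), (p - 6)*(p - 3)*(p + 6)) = p - 6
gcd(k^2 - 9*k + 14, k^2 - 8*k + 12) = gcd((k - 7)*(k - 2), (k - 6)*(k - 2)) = k - 2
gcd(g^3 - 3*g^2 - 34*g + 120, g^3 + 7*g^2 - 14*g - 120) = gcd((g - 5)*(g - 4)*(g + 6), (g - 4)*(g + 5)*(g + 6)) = g^2 + 2*g - 24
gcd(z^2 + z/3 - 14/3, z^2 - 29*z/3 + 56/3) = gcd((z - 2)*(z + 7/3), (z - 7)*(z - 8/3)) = 1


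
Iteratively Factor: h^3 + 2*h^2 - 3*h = (h - 1)*(h^2 + 3*h) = (h - 1)*(h + 3)*(h)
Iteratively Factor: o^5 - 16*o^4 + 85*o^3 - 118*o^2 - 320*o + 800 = (o - 4)*(o^4 - 12*o^3 + 37*o^2 + 30*o - 200) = (o - 5)*(o - 4)*(o^3 - 7*o^2 + 2*o + 40) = (o - 5)^2*(o - 4)*(o^2 - 2*o - 8) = (o - 5)^2*(o - 4)^2*(o + 2)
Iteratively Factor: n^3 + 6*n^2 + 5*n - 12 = (n + 3)*(n^2 + 3*n - 4) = (n + 3)*(n + 4)*(n - 1)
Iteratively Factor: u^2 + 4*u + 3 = (u + 3)*(u + 1)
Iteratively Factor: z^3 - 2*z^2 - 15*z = (z + 3)*(z^2 - 5*z) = z*(z + 3)*(z - 5)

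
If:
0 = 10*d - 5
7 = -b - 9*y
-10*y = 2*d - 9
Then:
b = -71/5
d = 1/2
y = 4/5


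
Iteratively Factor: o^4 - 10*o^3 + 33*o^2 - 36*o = (o)*(o^3 - 10*o^2 + 33*o - 36) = o*(o - 3)*(o^2 - 7*o + 12) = o*(o - 3)^2*(o - 4)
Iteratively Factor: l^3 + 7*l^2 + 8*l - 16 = (l + 4)*(l^2 + 3*l - 4) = (l - 1)*(l + 4)*(l + 4)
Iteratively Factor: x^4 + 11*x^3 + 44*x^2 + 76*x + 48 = (x + 3)*(x^3 + 8*x^2 + 20*x + 16) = (x + 3)*(x + 4)*(x^2 + 4*x + 4) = (x + 2)*(x + 3)*(x + 4)*(x + 2)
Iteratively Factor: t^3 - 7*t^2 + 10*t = (t)*(t^2 - 7*t + 10) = t*(t - 2)*(t - 5)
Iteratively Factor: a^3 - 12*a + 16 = (a - 2)*(a^2 + 2*a - 8) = (a - 2)^2*(a + 4)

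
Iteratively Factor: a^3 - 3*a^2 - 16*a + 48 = (a + 4)*(a^2 - 7*a + 12) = (a - 4)*(a + 4)*(a - 3)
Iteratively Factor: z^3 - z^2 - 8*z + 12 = (z - 2)*(z^2 + z - 6) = (z - 2)*(z + 3)*(z - 2)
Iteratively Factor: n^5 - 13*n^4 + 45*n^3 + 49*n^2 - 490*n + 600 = (n - 5)*(n^4 - 8*n^3 + 5*n^2 + 74*n - 120) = (n - 5)*(n + 3)*(n^3 - 11*n^2 + 38*n - 40) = (n - 5)^2*(n + 3)*(n^2 - 6*n + 8) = (n - 5)^2*(n - 4)*(n + 3)*(n - 2)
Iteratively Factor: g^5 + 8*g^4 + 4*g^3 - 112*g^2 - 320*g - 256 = (g + 4)*(g^4 + 4*g^3 - 12*g^2 - 64*g - 64) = (g - 4)*(g + 4)*(g^3 + 8*g^2 + 20*g + 16) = (g - 4)*(g + 4)^2*(g^2 + 4*g + 4) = (g - 4)*(g + 2)*(g + 4)^2*(g + 2)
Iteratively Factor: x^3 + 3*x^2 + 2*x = (x)*(x^2 + 3*x + 2) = x*(x + 2)*(x + 1)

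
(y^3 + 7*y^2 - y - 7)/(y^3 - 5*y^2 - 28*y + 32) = (y^2 + 8*y + 7)/(y^2 - 4*y - 32)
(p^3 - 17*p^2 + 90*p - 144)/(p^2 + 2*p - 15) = (p^2 - 14*p + 48)/(p + 5)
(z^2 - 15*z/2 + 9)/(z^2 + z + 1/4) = 2*(2*z^2 - 15*z + 18)/(4*z^2 + 4*z + 1)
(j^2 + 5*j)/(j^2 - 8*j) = (j + 5)/(j - 8)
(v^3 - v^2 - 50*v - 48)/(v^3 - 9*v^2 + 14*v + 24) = (v^2 - 2*v - 48)/(v^2 - 10*v + 24)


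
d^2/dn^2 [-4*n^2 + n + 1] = -8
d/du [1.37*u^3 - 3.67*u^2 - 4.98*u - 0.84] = 4.11*u^2 - 7.34*u - 4.98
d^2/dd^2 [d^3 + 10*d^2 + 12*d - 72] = 6*d + 20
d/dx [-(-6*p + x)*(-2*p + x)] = 8*p - 2*x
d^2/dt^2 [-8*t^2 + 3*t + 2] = -16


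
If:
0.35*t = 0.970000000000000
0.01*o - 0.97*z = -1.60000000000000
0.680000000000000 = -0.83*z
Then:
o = -239.47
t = 2.77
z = -0.82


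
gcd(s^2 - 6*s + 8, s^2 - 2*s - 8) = s - 4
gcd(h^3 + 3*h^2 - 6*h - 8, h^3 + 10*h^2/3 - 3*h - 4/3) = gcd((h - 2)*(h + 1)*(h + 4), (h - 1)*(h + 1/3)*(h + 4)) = h + 4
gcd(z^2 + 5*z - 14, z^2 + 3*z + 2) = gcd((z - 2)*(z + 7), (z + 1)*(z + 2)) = 1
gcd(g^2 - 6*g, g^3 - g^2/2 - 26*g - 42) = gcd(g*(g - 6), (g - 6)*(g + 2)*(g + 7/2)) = g - 6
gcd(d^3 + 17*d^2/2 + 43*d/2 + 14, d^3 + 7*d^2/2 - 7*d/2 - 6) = d^2 + 5*d + 4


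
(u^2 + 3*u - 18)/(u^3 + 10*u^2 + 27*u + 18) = (u - 3)/(u^2 + 4*u + 3)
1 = 1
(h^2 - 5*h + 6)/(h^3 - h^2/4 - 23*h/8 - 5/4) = 8*(h - 3)/(8*h^2 + 14*h + 5)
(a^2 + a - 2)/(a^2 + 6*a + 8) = (a - 1)/(a + 4)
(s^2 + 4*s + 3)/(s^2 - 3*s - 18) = (s + 1)/(s - 6)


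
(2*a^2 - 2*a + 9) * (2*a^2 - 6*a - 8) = 4*a^4 - 16*a^3 + 14*a^2 - 38*a - 72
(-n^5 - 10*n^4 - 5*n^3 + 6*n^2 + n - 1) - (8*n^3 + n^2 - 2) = -n^5 - 10*n^4 - 13*n^3 + 5*n^2 + n + 1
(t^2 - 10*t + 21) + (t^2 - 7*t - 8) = 2*t^2 - 17*t + 13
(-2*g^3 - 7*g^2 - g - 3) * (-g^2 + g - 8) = 2*g^5 + 5*g^4 + 10*g^3 + 58*g^2 + 5*g + 24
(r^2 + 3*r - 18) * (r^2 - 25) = r^4 + 3*r^3 - 43*r^2 - 75*r + 450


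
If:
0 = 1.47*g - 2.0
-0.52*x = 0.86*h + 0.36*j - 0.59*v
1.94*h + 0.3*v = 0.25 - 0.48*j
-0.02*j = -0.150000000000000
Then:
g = 1.36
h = -0.111222016255525*x - 1.98666761728219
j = 7.50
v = 0.719235705119065*x + 1.68045059175816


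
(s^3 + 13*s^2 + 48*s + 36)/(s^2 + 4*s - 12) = (s^2 + 7*s + 6)/(s - 2)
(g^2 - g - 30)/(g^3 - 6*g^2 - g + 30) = (g^2 - g - 30)/(g^3 - 6*g^2 - g + 30)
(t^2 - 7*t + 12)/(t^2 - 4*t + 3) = (t - 4)/(t - 1)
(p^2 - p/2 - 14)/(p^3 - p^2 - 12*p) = (p + 7/2)/(p*(p + 3))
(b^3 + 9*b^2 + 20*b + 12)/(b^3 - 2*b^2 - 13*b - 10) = (b + 6)/(b - 5)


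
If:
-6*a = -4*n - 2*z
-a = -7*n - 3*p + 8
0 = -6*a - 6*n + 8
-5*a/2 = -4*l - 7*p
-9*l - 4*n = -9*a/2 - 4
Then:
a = 200/1077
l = 88/3231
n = 412/359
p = 164/3231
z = -624/359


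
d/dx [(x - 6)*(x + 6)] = 2*x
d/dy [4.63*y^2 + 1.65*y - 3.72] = 9.26*y + 1.65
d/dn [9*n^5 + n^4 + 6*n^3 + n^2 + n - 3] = 45*n^4 + 4*n^3 + 18*n^2 + 2*n + 1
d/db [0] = 0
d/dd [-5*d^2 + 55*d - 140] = 55 - 10*d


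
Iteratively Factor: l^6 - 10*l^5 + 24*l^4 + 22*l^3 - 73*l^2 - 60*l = (l + 1)*(l^5 - 11*l^4 + 35*l^3 - 13*l^2 - 60*l) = (l - 4)*(l + 1)*(l^4 - 7*l^3 + 7*l^2 + 15*l) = l*(l - 4)*(l + 1)*(l^3 - 7*l^2 + 7*l + 15) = l*(l - 4)*(l + 1)^2*(l^2 - 8*l + 15) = l*(l - 5)*(l - 4)*(l + 1)^2*(l - 3)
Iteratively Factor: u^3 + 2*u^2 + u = (u)*(u^2 + 2*u + 1) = u*(u + 1)*(u + 1)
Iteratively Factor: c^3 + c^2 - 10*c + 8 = (c - 1)*(c^2 + 2*c - 8) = (c - 2)*(c - 1)*(c + 4)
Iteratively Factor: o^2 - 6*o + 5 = (o - 5)*(o - 1)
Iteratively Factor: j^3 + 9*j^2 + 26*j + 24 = (j + 3)*(j^2 + 6*j + 8) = (j + 2)*(j + 3)*(j + 4)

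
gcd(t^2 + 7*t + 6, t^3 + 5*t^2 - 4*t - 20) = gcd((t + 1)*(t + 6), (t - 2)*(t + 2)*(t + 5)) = 1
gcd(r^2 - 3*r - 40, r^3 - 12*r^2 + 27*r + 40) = r - 8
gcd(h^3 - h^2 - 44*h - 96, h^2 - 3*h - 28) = h + 4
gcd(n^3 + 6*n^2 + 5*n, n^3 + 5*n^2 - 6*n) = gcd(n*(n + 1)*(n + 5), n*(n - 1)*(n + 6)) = n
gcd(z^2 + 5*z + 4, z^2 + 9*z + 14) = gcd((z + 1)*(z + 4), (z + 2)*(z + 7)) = 1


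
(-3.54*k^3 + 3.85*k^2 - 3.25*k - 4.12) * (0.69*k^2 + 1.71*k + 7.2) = -2.4426*k^5 - 3.3969*k^4 - 21.147*k^3 + 19.3197*k^2 - 30.4452*k - 29.664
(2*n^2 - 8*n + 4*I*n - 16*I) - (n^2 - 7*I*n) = n^2 - 8*n + 11*I*n - 16*I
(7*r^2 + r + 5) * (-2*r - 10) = -14*r^3 - 72*r^2 - 20*r - 50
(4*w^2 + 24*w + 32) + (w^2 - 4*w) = 5*w^2 + 20*w + 32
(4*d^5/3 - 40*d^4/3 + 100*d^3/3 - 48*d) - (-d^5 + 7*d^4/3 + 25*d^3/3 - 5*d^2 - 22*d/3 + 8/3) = 7*d^5/3 - 47*d^4/3 + 25*d^3 + 5*d^2 - 122*d/3 - 8/3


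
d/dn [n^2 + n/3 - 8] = 2*n + 1/3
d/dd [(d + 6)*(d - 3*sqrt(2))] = 2*d - 3*sqrt(2) + 6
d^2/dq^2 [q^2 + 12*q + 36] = 2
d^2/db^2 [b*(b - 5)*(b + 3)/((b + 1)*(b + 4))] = 8*(4*b^3 + 21*b^2 + 57*b + 67)/(b^6 + 15*b^5 + 87*b^4 + 245*b^3 + 348*b^2 + 240*b + 64)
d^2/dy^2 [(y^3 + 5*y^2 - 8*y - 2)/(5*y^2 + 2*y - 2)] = 8*(-59*y^3 - 3*y^2 - 72*y - 10)/(125*y^6 + 150*y^5 - 90*y^4 - 112*y^3 + 36*y^2 + 24*y - 8)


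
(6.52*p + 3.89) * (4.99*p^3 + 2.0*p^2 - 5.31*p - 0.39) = 32.5348*p^4 + 32.4511*p^3 - 26.8412*p^2 - 23.1987*p - 1.5171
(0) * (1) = 0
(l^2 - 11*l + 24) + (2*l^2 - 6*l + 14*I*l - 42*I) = 3*l^2 - 17*l + 14*I*l + 24 - 42*I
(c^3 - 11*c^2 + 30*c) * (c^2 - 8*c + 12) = c^5 - 19*c^4 + 130*c^3 - 372*c^2 + 360*c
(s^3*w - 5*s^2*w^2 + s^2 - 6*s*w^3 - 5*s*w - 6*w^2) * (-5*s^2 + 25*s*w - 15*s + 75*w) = -5*s^5*w + 50*s^4*w^2 - 15*s^4*w - 5*s^4 - 95*s^3*w^3 + 150*s^3*w^2 + 50*s^3*w - 15*s^3 - 150*s^2*w^4 - 285*s^2*w^3 - 95*s^2*w^2 + 150*s^2*w - 450*s*w^4 - 150*s*w^3 - 285*s*w^2 - 450*w^3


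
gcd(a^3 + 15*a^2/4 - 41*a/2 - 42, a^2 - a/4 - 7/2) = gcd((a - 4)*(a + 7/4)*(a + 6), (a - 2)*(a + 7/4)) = a + 7/4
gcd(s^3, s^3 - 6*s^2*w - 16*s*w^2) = s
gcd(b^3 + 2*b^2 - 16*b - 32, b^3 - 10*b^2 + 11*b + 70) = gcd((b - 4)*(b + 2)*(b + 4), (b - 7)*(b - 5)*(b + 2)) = b + 2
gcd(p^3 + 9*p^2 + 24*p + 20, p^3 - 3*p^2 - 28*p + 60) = p + 5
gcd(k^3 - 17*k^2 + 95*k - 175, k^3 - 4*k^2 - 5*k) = k - 5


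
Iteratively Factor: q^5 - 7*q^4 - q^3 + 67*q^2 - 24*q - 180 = (q - 3)*(q^4 - 4*q^3 - 13*q^2 + 28*q + 60) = (q - 3)*(q + 2)*(q^3 - 6*q^2 - q + 30) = (q - 5)*(q - 3)*(q + 2)*(q^2 - q - 6) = (q - 5)*(q - 3)^2*(q + 2)*(q + 2)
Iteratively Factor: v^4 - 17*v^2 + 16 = (v - 1)*(v^3 + v^2 - 16*v - 16) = (v - 1)*(v + 4)*(v^2 - 3*v - 4) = (v - 1)*(v + 1)*(v + 4)*(v - 4)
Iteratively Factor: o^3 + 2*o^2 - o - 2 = (o - 1)*(o^2 + 3*o + 2) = (o - 1)*(o + 1)*(o + 2)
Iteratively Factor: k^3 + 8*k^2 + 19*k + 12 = (k + 4)*(k^2 + 4*k + 3) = (k + 1)*(k + 4)*(k + 3)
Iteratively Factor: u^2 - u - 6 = (u - 3)*(u + 2)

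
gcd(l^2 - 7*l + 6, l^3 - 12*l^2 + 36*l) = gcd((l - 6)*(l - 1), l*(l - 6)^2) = l - 6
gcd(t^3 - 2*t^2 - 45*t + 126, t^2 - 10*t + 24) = t - 6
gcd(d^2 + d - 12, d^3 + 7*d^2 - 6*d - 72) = d^2 + d - 12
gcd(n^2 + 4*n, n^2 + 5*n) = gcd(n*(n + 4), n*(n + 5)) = n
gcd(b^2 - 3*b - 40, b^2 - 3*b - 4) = 1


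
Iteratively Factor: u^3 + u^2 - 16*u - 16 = (u + 1)*(u^2 - 16) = (u + 1)*(u + 4)*(u - 4)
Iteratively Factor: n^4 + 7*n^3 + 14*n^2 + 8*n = (n + 2)*(n^3 + 5*n^2 + 4*n) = (n + 1)*(n + 2)*(n^2 + 4*n) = (n + 1)*(n + 2)*(n + 4)*(n)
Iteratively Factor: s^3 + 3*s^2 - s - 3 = (s + 1)*(s^2 + 2*s - 3) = (s + 1)*(s + 3)*(s - 1)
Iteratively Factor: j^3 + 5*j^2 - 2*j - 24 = (j - 2)*(j^2 + 7*j + 12) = (j - 2)*(j + 4)*(j + 3)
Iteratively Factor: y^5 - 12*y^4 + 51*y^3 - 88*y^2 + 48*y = (y - 4)*(y^4 - 8*y^3 + 19*y^2 - 12*y) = (y - 4)^2*(y^3 - 4*y^2 + 3*y) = y*(y - 4)^2*(y^2 - 4*y + 3) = y*(y - 4)^2*(y - 1)*(y - 3)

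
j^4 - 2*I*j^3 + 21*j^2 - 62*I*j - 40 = (j - 4*I)*(j - 2*I)*(j - I)*(j + 5*I)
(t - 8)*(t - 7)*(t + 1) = t^3 - 14*t^2 + 41*t + 56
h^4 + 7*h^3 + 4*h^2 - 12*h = h*(h - 1)*(h + 2)*(h + 6)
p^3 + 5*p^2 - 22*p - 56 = (p - 4)*(p + 2)*(p + 7)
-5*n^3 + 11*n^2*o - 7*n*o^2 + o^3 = (-5*n + o)*(-n + o)^2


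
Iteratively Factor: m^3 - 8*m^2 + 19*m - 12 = (m - 4)*(m^2 - 4*m + 3) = (m - 4)*(m - 1)*(m - 3)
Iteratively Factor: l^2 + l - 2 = (l + 2)*(l - 1)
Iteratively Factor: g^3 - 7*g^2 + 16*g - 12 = (g - 2)*(g^2 - 5*g + 6) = (g - 3)*(g - 2)*(g - 2)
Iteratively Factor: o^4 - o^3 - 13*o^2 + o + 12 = (o + 1)*(o^3 - 2*o^2 - 11*o + 12) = (o - 4)*(o + 1)*(o^2 + 2*o - 3) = (o - 4)*(o + 1)*(o + 3)*(o - 1)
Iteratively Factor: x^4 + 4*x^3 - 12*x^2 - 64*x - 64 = (x + 2)*(x^3 + 2*x^2 - 16*x - 32) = (x - 4)*(x + 2)*(x^2 + 6*x + 8) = (x - 4)*(x + 2)*(x + 4)*(x + 2)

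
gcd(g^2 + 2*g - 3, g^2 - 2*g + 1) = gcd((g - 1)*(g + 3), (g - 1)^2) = g - 1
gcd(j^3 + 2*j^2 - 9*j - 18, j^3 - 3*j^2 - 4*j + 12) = j^2 - j - 6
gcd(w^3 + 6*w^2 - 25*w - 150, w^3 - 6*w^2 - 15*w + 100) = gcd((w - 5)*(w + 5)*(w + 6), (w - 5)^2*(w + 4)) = w - 5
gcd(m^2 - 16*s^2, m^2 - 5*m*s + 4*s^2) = -m + 4*s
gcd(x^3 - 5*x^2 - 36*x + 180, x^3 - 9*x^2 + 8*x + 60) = x^2 - 11*x + 30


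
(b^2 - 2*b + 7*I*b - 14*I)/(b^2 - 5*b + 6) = (b + 7*I)/(b - 3)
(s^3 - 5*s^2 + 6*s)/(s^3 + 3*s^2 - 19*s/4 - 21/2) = 4*s*(s - 3)/(4*s^2 + 20*s + 21)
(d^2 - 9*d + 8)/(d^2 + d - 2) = (d - 8)/(d + 2)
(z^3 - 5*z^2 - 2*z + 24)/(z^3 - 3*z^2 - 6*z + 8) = (z - 3)/(z - 1)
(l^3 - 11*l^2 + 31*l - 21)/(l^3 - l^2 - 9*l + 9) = (l - 7)/(l + 3)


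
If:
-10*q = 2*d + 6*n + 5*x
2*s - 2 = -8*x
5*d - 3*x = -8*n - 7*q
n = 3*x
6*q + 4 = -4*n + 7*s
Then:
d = -49/334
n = 54/167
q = -73/334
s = 95/167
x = 18/167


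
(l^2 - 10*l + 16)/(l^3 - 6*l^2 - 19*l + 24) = (l - 2)/(l^2 + 2*l - 3)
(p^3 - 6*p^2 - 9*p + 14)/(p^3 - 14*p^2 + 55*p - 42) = (p + 2)/(p - 6)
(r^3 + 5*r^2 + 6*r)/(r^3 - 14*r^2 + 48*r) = (r^2 + 5*r + 6)/(r^2 - 14*r + 48)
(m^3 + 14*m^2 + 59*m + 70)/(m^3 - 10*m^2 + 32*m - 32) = (m^3 + 14*m^2 + 59*m + 70)/(m^3 - 10*m^2 + 32*m - 32)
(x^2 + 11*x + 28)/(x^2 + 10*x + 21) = (x + 4)/(x + 3)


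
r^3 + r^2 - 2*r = r*(r - 1)*(r + 2)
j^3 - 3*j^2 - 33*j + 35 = (j - 7)*(j - 1)*(j + 5)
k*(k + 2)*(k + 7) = k^3 + 9*k^2 + 14*k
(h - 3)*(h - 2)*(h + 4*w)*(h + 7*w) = h^4 + 11*h^3*w - 5*h^3 + 28*h^2*w^2 - 55*h^2*w + 6*h^2 - 140*h*w^2 + 66*h*w + 168*w^2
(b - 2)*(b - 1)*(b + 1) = b^3 - 2*b^2 - b + 2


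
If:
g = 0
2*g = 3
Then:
No Solution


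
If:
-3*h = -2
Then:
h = 2/3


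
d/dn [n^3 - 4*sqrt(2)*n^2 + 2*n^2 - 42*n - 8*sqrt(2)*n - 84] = 3*n^2 - 8*sqrt(2)*n + 4*n - 42 - 8*sqrt(2)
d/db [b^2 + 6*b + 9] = 2*b + 6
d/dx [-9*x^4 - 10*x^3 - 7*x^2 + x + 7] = -36*x^3 - 30*x^2 - 14*x + 1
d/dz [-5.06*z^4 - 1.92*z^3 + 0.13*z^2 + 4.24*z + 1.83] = -20.24*z^3 - 5.76*z^2 + 0.26*z + 4.24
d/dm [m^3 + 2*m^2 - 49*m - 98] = 3*m^2 + 4*m - 49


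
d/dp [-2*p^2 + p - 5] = 1 - 4*p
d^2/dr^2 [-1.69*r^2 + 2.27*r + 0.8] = -3.38000000000000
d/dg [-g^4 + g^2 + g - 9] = -4*g^3 + 2*g + 1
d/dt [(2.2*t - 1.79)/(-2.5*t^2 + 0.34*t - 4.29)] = (5.5*t^2 - 8.95*t - 8.8294)/(6.25*t^4 - 1.7*t^3 + 21.5656*t^2 - 2.9172*t + 18.4041)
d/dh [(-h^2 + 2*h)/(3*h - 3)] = (-h^2 + 2*h - 2)/(3*(h^2 - 2*h + 1))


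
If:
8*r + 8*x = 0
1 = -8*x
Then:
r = 1/8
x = -1/8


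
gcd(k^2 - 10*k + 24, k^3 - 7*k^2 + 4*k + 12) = k - 6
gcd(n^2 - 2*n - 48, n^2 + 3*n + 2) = 1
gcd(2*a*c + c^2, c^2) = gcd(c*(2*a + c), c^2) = c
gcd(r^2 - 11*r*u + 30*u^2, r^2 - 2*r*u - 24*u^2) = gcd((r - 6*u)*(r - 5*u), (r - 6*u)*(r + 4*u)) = r - 6*u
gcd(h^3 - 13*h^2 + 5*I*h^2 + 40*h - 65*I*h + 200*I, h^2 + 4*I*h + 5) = h + 5*I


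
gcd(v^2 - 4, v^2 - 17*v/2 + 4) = 1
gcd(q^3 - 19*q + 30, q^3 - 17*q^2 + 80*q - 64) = 1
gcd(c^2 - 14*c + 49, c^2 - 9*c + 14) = c - 7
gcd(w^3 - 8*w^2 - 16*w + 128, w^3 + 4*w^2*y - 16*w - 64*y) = w^2 - 16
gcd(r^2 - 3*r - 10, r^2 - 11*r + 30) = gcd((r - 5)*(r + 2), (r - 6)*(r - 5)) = r - 5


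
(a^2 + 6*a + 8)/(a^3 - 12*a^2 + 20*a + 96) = (a + 4)/(a^2 - 14*a + 48)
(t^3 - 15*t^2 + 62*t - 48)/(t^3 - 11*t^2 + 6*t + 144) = (t - 1)/(t + 3)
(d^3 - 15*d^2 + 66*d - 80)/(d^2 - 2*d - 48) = (d^2 - 7*d + 10)/(d + 6)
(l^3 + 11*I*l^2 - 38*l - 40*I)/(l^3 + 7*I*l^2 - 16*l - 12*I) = (l^2 + 9*I*l - 20)/(l^2 + 5*I*l - 6)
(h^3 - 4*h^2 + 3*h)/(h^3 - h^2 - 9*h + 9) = h/(h + 3)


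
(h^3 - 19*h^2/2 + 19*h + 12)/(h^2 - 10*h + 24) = h + 1/2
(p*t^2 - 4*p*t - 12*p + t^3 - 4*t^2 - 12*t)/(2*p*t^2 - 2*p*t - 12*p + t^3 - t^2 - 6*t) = (p*t - 6*p + t^2 - 6*t)/(2*p*t - 6*p + t^2 - 3*t)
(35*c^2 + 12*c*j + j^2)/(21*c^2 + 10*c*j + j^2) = (5*c + j)/(3*c + j)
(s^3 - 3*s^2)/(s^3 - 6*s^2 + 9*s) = s/(s - 3)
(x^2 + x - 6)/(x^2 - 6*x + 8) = (x + 3)/(x - 4)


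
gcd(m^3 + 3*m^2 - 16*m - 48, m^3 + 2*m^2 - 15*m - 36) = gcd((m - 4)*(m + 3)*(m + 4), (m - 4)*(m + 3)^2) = m^2 - m - 12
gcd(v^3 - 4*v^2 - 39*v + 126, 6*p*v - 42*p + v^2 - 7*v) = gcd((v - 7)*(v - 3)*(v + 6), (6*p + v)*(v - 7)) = v - 7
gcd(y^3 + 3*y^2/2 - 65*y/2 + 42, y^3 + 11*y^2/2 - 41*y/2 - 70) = y^2 + 3*y - 28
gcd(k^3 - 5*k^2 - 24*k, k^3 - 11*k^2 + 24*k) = k^2 - 8*k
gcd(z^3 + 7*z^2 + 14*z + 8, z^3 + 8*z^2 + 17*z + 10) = z^2 + 3*z + 2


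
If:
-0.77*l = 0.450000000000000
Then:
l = -0.58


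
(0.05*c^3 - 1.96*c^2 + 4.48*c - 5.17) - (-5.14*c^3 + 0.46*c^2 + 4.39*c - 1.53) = 5.19*c^3 - 2.42*c^2 + 0.0900000000000007*c - 3.64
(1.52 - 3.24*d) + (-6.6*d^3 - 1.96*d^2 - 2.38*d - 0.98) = -6.6*d^3 - 1.96*d^2 - 5.62*d + 0.54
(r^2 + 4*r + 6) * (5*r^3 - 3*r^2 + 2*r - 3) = 5*r^5 + 17*r^4 + 20*r^3 - 13*r^2 - 18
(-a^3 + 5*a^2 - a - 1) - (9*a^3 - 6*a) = -10*a^3 + 5*a^2 + 5*a - 1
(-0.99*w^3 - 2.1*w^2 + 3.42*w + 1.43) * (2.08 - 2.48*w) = 2.4552*w^4 + 3.1488*w^3 - 12.8496*w^2 + 3.5672*w + 2.9744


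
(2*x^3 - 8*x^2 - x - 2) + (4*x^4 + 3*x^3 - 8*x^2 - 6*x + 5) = 4*x^4 + 5*x^3 - 16*x^2 - 7*x + 3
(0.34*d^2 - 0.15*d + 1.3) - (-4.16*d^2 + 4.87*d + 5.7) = 4.5*d^2 - 5.02*d - 4.4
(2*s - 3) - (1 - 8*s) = 10*s - 4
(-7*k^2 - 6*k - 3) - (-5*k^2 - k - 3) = -2*k^2 - 5*k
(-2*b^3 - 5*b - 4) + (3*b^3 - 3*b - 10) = b^3 - 8*b - 14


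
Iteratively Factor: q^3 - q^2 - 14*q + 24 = (q + 4)*(q^2 - 5*q + 6) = (q - 2)*(q + 4)*(q - 3)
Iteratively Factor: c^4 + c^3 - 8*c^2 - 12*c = (c - 3)*(c^3 + 4*c^2 + 4*c) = (c - 3)*(c + 2)*(c^2 + 2*c) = (c - 3)*(c + 2)^2*(c)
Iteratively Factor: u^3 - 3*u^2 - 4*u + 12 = (u - 3)*(u^2 - 4) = (u - 3)*(u + 2)*(u - 2)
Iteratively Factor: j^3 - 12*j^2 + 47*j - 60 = (j - 5)*(j^2 - 7*j + 12) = (j - 5)*(j - 4)*(j - 3)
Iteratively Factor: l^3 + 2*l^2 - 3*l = (l + 3)*(l^2 - l) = l*(l + 3)*(l - 1)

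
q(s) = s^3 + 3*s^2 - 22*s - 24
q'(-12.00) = 338.00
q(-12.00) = -1056.00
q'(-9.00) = 167.00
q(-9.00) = -312.00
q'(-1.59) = -23.96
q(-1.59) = 14.54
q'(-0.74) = -24.80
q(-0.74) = -6.48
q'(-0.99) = -25.00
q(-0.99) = -0.25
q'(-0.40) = -23.92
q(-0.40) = -14.78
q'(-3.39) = -7.86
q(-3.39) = 46.10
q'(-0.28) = -23.44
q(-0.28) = -17.63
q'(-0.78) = -24.85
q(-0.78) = -5.49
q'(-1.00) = -25.00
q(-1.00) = 0.00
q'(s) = 3*s^2 + 6*s - 22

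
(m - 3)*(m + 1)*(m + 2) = m^3 - 7*m - 6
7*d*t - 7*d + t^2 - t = (7*d + t)*(t - 1)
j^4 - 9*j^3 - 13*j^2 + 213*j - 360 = (j - 8)*(j - 3)^2*(j + 5)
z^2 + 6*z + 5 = (z + 1)*(z + 5)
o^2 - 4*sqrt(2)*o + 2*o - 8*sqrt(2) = (o + 2)*(o - 4*sqrt(2))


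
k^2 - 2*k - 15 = (k - 5)*(k + 3)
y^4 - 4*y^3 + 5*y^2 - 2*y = y*(y - 2)*(y - 1)^2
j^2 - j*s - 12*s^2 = (j - 4*s)*(j + 3*s)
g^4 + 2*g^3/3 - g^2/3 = g^2*(g - 1/3)*(g + 1)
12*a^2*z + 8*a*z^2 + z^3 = z*(2*a + z)*(6*a + z)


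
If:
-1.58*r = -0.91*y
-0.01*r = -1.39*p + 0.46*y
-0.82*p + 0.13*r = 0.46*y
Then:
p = 0.00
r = 0.00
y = 0.00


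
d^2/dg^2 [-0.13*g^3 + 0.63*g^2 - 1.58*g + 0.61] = 1.26 - 0.78*g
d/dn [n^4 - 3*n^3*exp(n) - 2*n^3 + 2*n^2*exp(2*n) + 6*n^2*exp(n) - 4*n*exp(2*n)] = -3*n^3*exp(n) + 4*n^3 + 4*n^2*exp(2*n) - 3*n^2*exp(n) - 6*n^2 - 4*n*exp(2*n) + 12*n*exp(n) - 4*exp(2*n)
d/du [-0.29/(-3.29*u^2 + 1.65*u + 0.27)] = (0.4785 - 1.9082*u)/(-3.29*u^2 + 1.65*u + 0.27)^2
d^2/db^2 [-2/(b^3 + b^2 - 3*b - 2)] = 4*((3*b + 1)*(b^3 + b^2 - 3*b - 2) - (3*b^2 + 2*b - 3)^2)/(b^3 + b^2 - 3*b - 2)^3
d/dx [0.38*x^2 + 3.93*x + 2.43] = 0.76*x + 3.93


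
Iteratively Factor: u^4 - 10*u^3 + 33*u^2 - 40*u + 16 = (u - 4)*(u^3 - 6*u^2 + 9*u - 4) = (u - 4)^2*(u^2 - 2*u + 1) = (u - 4)^2*(u - 1)*(u - 1)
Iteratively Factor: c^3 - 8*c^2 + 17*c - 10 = (c - 5)*(c^2 - 3*c + 2) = (c - 5)*(c - 1)*(c - 2)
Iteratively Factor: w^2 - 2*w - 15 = (w + 3)*(w - 5)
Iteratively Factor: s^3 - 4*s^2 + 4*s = (s - 2)*(s^2 - 2*s) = s*(s - 2)*(s - 2)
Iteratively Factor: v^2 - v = (v - 1)*(v)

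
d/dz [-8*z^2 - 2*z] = -16*z - 2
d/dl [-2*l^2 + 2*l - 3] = 2 - 4*l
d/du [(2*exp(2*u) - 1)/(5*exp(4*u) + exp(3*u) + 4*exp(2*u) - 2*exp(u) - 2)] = (-20*exp(5*u) - 2*exp(4*u) + 20*exp(3*u) - exp(2*u) - 2)*exp(u)/(25*exp(8*u) + 10*exp(7*u) + 41*exp(6*u) - 12*exp(5*u) - 8*exp(4*u) - 20*exp(3*u) - 12*exp(2*u) + 8*exp(u) + 4)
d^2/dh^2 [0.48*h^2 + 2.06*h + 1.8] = 0.960000000000000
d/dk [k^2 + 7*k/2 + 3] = 2*k + 7/2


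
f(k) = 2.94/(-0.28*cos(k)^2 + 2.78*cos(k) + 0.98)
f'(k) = 2.94*(-0.56*sin(k)*cos(k) + 2.78*sin(k))/(-0.28*cos(k)^2 + 2.78*cos(k) + 0.98)^2 = (8.1732 - 1.6464*cos(k))*sin(k)/(-0.28*cos(k)^2 + 2.78*cos(k) + 0.98)^2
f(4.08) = -3.86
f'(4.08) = -12.74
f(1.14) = 1.41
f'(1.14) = 1.55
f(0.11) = 0.85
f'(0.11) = 0.06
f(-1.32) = 1.78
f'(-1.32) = -2.75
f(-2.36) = -2.59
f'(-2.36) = -5.11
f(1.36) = 1.90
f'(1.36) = 3.19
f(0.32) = 0.87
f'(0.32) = 0.18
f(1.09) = 1.33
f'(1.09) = 1.35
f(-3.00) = -1.44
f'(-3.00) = -0.33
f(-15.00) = -2.27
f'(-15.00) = -3.66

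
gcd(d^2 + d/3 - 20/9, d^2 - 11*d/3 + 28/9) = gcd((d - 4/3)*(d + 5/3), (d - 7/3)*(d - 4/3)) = d - 4/3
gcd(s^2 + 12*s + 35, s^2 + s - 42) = s + 7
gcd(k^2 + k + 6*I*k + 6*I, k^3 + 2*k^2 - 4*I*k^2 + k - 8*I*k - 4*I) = k + 1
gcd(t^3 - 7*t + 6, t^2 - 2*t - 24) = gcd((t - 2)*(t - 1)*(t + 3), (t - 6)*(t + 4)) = 1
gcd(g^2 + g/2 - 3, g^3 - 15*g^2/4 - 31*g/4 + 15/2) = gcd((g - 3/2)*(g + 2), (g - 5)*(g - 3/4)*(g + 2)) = g + 2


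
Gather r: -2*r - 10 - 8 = -2*r - 18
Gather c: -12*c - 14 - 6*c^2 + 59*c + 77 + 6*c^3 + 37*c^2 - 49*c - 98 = 6*c^3 + 31*c^2 - 2*c - 35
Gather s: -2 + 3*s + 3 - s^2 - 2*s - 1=-s^2 + s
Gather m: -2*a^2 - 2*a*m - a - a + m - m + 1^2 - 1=-2*a^2 - 2*a*m - 2*a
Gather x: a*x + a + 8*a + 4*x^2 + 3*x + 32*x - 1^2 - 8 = 9*a + 4*x^2 + x*(a + 35) - 9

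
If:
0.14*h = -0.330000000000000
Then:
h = -2.36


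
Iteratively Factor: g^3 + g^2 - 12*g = (g + 4)*(g^2 - 3*g) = g*(g + 4)*(g - 3)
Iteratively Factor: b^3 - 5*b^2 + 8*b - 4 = (b - 2)*(b^2 - 3*b + 2) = (b - 2)*(b - 1)*(b - 2)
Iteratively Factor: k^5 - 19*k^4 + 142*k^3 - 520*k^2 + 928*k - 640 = (k - 4)*(k^4 - 15*k^3 + 82*k^2 - 192*k + 160) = (k - 4)*(k - 2)*(k^3 - 13*k^2 + 56*k - 80) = (k - 4)^2*(k - 2)*(k^2 - 9*k + 20) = (k - 5)*(k - 4)^2*(k - 2)*(k - 4)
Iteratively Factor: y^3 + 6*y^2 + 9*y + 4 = (y + 1)*(y^2 + 5*y + 4) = (y + 1)*(y + 4)*(y + 1)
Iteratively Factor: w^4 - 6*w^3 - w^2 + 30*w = (w)*(w^3 - 6*w^2 - w + 30) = w*(w + 2)*(w^2 - 8*w + 15) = w*(w - 3)*(w + 2)*(w - 5)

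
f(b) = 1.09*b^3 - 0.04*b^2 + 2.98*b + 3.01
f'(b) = 3.27*b^2 - 0.08*b + 2.98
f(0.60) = 5.02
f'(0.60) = 4.11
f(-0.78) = 0.14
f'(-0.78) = 5.03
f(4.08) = 88.53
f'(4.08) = 57.09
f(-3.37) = -49.20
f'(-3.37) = 40.39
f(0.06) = 3.19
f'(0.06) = 2.99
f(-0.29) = 2.12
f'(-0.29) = 3.28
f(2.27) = 22.32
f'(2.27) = 19.65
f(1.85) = 15.29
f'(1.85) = 14.02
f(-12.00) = -1922.03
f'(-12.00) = 474.82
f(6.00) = 254.89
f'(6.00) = 120.22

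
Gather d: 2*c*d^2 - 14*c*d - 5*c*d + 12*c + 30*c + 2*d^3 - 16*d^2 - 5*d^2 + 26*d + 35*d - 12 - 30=42*c + 2*d^3 + d^2*(2*c - 21) + d*(61 - 19*c) - 42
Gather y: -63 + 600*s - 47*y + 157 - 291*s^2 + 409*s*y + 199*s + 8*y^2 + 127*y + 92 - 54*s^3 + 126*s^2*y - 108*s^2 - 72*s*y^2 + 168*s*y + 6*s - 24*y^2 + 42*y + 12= -54*s^3 - 399*s^2 + 805*s + y^2*(-72*s - 16) + y*(126*s^2 + 577*s + 122) + 198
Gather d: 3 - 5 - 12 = -14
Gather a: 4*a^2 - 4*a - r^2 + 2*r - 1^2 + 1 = 4*a^2 - 4*a - r^2 + 2*r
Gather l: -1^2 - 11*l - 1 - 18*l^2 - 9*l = -18*l^2 - 20*l - 2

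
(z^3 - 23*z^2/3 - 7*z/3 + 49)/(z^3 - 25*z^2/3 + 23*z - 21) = (3*z^2 - 14*z - 49)/(3*z^2 - 16*z + 21)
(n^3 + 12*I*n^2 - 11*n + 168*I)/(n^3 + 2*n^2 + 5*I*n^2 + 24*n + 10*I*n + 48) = (n + 7*I)/(n + 2)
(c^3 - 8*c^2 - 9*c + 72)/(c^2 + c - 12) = (c^2 - 5*c - 24)/(c + 4)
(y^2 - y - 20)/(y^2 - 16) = (y - 5)/(y - 4)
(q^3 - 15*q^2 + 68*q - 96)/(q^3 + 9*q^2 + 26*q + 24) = (q^3 - 15*q^2 + 68*q - 96)/(q^3 + 9*q^2 + 26*q + 24)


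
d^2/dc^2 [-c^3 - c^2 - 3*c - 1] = -6*c - 2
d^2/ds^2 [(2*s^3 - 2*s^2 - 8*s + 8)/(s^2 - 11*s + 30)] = 16*(19*s^3 - 222*s^2 + 732*s - 464)/(s^6 - 33*s^5 + 453*s^4 - 3311*s^3 + 13590*s^2 - 29700*s + 27000)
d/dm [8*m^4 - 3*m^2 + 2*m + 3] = 32*m^3 - 6*m + 2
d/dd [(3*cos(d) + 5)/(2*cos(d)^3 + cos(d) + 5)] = (9*cos(d) + 15*cos(2*d) + 3*cos(3*d) + 5)*sin(d)/(2*cos(d)^3 + cos(d) + 5)^2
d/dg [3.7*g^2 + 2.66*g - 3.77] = 7.4*g + 2.66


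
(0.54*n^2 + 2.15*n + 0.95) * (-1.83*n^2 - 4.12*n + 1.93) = -0.9882*n^4 - 6.1593*n^3 - 9.5543*n^2 + 0.2355*n + 1.8335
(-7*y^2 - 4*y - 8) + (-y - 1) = -7*y^2 - 5*y - 9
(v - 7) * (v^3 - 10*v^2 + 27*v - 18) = v^4 - 17*v^3 + 97*v^2 - 207*v + 126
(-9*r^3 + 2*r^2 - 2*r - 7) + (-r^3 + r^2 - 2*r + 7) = -10*r^3 + 3*r^2 - 4*r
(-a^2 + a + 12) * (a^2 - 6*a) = -a^4 + 7*a^3 + 6*a^2 - 72*a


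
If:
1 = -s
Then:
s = -1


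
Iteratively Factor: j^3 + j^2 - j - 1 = (j - 1)*(j^2 + 2*j + 1) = (j - 1)*(j + 1)*(j + 1)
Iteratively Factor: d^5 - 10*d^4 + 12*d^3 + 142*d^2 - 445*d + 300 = (d - 5)*(d^4 - 5*d^3 - 13*d^2 + 77*d - 60) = (d - 5)*(d - 1)*(d^3 - 4*d^2 - 17*d + 60) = (d - 5)*(d - 1)*(d + 4)*(d^2 - 8*d + 15) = (d - 5)*(d - 3)*(d - 1)*(d + 4)*(d - 5)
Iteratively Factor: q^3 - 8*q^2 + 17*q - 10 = (q - 1)*(q^2 - 7*q + 10) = (q - 2)*(q - 1)*(q - 5)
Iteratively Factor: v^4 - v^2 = (v - 1)*(v^3 + v^2) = (v - 1)*(v + 1)*(v^2) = v*(v - 1)*(v + 1)*(v)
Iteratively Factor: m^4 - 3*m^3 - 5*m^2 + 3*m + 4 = (m + 1)*(m^3 - 4*m^2 - m + 4) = (m - 1)*(m + 1)*(m^2 - 3*m - 4) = (m - 4)*(m - 1)*(m + 1)*(m + 1)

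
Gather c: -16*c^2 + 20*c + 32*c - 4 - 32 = -16*c^2 + 52*c - 36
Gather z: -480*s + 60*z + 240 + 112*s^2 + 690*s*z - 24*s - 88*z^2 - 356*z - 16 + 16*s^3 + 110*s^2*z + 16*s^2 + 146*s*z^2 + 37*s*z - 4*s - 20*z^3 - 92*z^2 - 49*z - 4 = 16*s^3 + 128*s^2 - 508*s - 20*z^3 + z^2*(146*s - 180) + z*(110*s^2 + 727*s - 345) + 220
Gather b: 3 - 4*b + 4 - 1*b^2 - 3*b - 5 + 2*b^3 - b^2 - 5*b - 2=2*b^3 - 2*b^2 - 12*b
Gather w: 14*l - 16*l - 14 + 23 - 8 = 1 - 2*l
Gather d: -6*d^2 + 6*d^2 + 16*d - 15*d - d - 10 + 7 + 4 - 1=0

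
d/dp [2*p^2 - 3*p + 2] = 4*p - 3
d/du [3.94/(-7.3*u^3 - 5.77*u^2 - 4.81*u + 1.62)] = (86.286*u^2 + 45.4676*u + 18.9514)/(7.3*u^3 + 5.77*u^2 + 4.81*u - 1.62)^2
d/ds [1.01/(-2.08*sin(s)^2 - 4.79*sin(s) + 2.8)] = (4.2016*sin(s) + 4.8379)*cos(s)/(2.08*sin(s)^2 + 4.79*sin(s) - 2.8)^2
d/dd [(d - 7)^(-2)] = -2/(d - 7)^3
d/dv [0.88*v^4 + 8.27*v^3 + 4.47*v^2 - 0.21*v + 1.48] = 3.52*v^3 + 24.81*v^2 + 8.94*v - 0.21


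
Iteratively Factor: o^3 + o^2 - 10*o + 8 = (o + 4)*(o^2 - 3*o + 2) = (o - 2)*(o + 4)*(o - 1)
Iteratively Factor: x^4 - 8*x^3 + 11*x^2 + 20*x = (x)*(x^3 - 8*x^2 + 11*x + 20) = x*(x - 4)*(x^2 - 4*x - 5) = x*(x - 5)*(x - 4)*(x + 1)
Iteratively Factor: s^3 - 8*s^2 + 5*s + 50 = (s - 5)*(s^2 - 3*s - 10) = (s - 5)*(s + 2)*(s - 5)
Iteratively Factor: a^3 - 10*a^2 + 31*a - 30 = (a - 5)*(a^2 - 5*a + 6) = (a - 5)*(a - 3)*(a - 2)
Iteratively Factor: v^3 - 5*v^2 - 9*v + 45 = (v + 3)*(v^2 - 8*v + 15) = (v - 5)*(v + 3)*(v - 3)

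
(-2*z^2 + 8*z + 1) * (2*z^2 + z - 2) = -4*z^4 + 14*z^3 + 14*z^2 - 15*z - 2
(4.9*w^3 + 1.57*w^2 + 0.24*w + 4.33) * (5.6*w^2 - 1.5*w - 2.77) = 27.44*w^5 + 1.442*w^4 - 14.584*w^3 + 19.5391*w^2 - 7.1598*w - 11.9941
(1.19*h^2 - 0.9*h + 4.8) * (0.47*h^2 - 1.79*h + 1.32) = 0.5593*h^4 - 2.5531*h^3 + 5.4378*h^2 - 9.78*h + 6.336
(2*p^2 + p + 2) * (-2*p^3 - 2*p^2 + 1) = -4*p^5 - 6*p^4 - 6*p^3 - 2*p^2 + p + 2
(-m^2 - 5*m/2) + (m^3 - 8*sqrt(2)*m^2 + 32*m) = m^3 - 8*sqrt(2)*m^2 - m^2 + 59*m/2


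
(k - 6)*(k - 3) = k^2 - 9*k + 18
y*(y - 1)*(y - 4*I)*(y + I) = y^4 - y^3 - 3*I*y^3 + 4*y^2 + 3*I*y^2 - 4*y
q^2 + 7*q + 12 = (q + 3)*(q + 4)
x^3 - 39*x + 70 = (x - 5)*(x - 2)*(x + 7)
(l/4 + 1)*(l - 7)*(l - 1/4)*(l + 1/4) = l^4/4 - 3*l^3/4 - 449*l^2/64 + 3*l/64 + 7/16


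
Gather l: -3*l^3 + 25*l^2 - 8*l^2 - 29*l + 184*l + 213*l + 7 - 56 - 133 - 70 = -3*l^3 + 17*l^2 + 368*l - 252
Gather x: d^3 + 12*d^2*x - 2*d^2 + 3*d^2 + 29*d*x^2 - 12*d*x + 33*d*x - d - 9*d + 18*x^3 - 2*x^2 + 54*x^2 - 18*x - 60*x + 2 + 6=d^3 + d^2 - 10*d + 18*x^3 + x^2*(29*d + 52) + x*(12*d^2 + 21*d - 78) + 8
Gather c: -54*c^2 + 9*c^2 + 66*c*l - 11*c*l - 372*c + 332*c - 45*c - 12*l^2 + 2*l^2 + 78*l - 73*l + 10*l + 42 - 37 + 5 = -45*c^2 + c*(55*l - 85) - 10*l^2 + 15*l + 10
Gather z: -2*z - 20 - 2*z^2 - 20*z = -2*z^2 - 22*z - 20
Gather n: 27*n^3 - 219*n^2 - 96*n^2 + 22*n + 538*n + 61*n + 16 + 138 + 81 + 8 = 27*n^3 - 315*n^2 + 621*n + 243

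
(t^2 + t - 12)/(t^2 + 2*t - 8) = (t - 3)/(t - 2)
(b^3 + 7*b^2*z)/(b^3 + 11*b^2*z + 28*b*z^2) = b/(b + 4*z)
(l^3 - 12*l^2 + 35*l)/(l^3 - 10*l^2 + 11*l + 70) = l/(l + 2)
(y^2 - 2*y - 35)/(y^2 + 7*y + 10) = (y - 7)/(y + 2)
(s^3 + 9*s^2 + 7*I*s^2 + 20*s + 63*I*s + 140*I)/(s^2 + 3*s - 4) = (s^2 + s*(5 + 7*I) + 35*I)/(s - 1)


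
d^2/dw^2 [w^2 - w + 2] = 2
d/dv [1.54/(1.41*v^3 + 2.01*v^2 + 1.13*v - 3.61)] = (-6.5142*v^2 - 6.1908*v - 1.7402)/(1.41*v^3 + 2.01*v^2 + 1.13*v - 3.61)^2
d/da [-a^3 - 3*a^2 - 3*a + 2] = -3*a^2 - 6*a - 3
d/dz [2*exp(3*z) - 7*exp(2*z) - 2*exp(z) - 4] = (6*exp(2*z) - 14*exp(z) - 2)*exp(z)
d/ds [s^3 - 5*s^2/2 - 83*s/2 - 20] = 3*s^2 - 5*s - 83/2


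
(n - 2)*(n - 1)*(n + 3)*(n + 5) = n^4 + 5*n^3 - 7*n^2 - 29*n + 30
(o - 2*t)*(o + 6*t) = o^2 + 4*o*t - 12*t^2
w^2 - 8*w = w*(w - 8)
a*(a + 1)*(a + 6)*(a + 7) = a^4 + 14*a^3 + 55*a^2 + 42*a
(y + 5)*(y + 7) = y^2 + 12*y + 35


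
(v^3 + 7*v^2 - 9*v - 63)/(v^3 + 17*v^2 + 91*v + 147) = (v - 3)/(v + 7)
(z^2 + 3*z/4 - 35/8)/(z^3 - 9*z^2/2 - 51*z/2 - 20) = (z - 7/4)/(z^2 - 7*z - 8)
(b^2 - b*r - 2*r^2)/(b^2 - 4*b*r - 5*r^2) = (-b + 2*r)/(-b + 5*r)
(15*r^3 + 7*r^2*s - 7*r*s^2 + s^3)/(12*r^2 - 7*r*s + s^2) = (5*r^2 + 4*r*s - s^2)/(4*r - s)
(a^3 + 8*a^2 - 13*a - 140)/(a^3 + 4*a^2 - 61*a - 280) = (a - 4)/(a - 8)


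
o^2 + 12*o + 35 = (o + 5)*(o + 7)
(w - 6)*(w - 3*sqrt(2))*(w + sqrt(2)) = w^3 - 6*w^2 - 2*sqrt(2)*w^2 - 6*w + 12*sqrt(2)*w + 36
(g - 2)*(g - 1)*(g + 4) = g^3 + g^2 - 10*g + 8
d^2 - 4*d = d*(d - 4)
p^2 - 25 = (p - 5)*(p + 5)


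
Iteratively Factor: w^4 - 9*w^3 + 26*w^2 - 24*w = (w - 2)*(w^3 - 7*w^2 + 12*w) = (w - 4)*(w - 2)*(w^2 - 3*w) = (w - 4)*(w - 3)*(w - 2)*(w)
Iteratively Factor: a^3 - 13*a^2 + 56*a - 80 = (a - 4)*(a^2 - 9*a + 20) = (a - 4)^2*(a - 5)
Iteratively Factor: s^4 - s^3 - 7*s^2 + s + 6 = (s + 1)*(s^3 - 2*s^2 - 5*s + 6) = (s - 3)*(s + 1)*(s^2 + s - 2) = (s - 3)*(s - 1)*(s + 1)*(s + 2)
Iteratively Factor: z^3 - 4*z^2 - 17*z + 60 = (z + 4)*(z^2 - 8*z + 15) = (z - 5)*(z + 4)*(z - 3)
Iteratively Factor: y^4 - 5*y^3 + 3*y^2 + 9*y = (y - 3)*(y^3 - 2*y^2 - 3*y) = (y - 3)^2*(y^2 + y) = y*(y - 3)^2*(y + 1)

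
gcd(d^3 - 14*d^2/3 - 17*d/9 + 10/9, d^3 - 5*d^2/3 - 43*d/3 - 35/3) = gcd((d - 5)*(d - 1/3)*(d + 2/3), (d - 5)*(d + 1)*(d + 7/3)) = d - 5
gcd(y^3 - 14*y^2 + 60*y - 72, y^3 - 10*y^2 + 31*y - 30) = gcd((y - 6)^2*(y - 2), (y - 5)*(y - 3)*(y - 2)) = y - 2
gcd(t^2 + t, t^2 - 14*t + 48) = 1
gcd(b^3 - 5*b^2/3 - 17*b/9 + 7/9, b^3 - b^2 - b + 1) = b + 1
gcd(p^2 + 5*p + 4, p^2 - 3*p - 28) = p + 4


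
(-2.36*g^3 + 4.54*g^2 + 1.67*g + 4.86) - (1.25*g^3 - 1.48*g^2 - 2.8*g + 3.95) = -3.61*g^3 + 6.02*g^2 + 4.47*g + 0.91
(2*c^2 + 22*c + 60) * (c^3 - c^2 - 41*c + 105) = 2*c^5 + 20*c^4 - 44*c^3 - 752*c^2 - 150*c + 6300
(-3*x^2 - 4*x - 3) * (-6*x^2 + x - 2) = 18*x^4 + 21*x^3 + 20*x^2 + 5*x + 6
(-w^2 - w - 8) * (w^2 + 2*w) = -w^4 - 3*w^3 - 10*w^2 - 16*w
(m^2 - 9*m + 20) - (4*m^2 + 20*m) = -3*m^2 - 29*m + 20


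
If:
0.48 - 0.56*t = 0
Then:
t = 0.86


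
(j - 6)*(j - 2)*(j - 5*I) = j^3 - 8*j^2 - 5*I*j^2 + 12*j + 40*I*j - 60*I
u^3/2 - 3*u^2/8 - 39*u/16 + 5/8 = (u/2 + 1)*(u - 5/2)*(u - 1/4)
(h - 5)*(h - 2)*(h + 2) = h^3 - 5*h^2 - 4*h + 20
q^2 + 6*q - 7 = (q - 1)*(q + 7)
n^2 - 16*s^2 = (n - 4*s)*(n + 4*s)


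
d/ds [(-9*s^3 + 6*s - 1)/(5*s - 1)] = (-90*s^3 + 27*s^2 - 1)/(25*s^2 - 10*s + 1)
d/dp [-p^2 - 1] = -2*p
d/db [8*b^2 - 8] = 16*b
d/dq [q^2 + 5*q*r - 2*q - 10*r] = 2*q + 5*r - 2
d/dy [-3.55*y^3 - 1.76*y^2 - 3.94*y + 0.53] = -10.65*y^2 - 3.52*y - 3.94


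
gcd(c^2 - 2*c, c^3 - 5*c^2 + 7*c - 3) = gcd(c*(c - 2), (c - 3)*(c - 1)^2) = 1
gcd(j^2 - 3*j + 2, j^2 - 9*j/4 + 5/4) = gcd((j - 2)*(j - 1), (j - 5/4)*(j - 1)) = j - 1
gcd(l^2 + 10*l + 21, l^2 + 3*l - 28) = l + 7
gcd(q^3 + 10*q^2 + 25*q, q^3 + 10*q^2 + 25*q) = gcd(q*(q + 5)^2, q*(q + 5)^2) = q^3 + 10*q^2 + 25*q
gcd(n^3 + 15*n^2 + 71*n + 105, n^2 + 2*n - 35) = n + 7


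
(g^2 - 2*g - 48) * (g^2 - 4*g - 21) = g^4 - 6*g^3 - 61*g^2 + 234*g + 1008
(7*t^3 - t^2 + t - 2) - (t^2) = 7*t^3 - 2*t^2 + t - 2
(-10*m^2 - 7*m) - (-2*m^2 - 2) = -8*m^2 - 7*m + 2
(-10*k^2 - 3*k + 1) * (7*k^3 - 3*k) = -70*k^5 - 21*k^4 + 37*k^3 + 9*k^2 - 3*k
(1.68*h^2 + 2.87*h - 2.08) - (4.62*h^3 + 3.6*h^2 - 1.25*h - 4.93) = -4.62*h^3 - 1.92*h^2 + 4.12*h + 2.85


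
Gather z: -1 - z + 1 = -z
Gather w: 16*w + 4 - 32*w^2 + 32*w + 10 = -32*w^2 + 48*w + 14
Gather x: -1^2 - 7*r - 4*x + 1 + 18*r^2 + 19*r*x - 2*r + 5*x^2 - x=18*r^2 - 9*r + 5*x^2 + x*(19*r - 5)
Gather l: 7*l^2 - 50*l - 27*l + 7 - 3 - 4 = 7*l^2 - 77*l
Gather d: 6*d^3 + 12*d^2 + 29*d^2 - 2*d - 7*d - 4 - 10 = 6*d^3 + 41*d^2 - 9*d - 14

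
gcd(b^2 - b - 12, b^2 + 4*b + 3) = b + 3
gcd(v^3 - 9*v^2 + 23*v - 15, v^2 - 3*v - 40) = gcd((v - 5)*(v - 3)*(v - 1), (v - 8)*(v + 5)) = 1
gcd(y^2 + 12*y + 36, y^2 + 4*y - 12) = y + 6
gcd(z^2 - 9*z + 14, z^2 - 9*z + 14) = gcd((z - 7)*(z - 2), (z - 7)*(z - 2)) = z^2 - 9*z + 14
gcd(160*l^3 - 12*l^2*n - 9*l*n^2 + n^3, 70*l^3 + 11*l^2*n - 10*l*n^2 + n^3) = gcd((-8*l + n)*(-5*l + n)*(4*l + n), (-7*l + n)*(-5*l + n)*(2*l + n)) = 5*l - n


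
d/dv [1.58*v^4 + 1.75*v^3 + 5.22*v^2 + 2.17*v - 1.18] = 6.32*v^3 + 5.25*v^2 + 10.44*v + 2.17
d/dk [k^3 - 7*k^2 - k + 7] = 3*k^2 - 14*k - 1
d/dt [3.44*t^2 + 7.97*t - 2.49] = 6.88*t + 7.97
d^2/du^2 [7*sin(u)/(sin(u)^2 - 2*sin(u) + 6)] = 7*(-9*sin(u)^5 - 2*sin(u)^4 - 12*sin(u)^2 - 77*sin(u)/2 - 12*sin(3*u) + sin(5*u)/2 + 24)/(sin(u)^2 - 2*sin(u) + 6)^3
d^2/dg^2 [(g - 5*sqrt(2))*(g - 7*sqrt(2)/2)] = 2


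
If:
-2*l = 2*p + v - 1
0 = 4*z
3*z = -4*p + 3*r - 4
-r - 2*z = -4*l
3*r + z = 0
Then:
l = 0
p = -1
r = 0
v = 3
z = 0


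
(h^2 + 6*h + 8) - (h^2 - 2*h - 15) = 8*h + 23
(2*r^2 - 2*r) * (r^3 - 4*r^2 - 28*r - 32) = 2*r^5 - 10*r^4 - 48*r^3 - 8*r^2 + 64*r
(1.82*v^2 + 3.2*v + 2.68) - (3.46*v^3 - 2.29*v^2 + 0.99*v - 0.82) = -3.46*v^3 + 4.11*v^2 + 2.21*v + 3.5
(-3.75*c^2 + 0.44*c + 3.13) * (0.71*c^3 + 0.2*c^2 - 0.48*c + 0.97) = -2.6625*c^5 - 0.4376*c^4 + 4.1103*c^3 - 3.2227*c^2 - 1.0756*c + 3.0361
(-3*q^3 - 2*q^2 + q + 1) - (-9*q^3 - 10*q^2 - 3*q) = 6*q^3 + 8*q^2 + 4*q + 1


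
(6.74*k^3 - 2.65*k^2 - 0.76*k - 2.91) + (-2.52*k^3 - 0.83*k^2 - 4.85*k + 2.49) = 4.22*k^3 - 3.48*k^2 - 5.61*k - 0.42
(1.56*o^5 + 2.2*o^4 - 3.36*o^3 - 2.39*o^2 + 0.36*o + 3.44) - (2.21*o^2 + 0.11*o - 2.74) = 1.56*o^5 + 2.2*o^4 - 3.36*o^3 - 4.6*o^2 + 0.25*o + 6.18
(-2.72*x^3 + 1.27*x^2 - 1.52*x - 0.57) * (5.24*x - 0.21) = -14.2528*x^4 + 7.226*x^3 - 8.2315*x^2 - 2.6676*x + 0.1197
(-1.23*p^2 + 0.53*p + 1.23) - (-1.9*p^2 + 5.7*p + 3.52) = 0.67*p^2 - 5.17*p - 2.29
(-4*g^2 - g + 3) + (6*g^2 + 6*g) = 2*g^2 + 5*g + 3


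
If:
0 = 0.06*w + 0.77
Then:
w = -12.83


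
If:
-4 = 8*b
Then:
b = -1/2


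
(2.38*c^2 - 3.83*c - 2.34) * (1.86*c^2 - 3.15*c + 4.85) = 4.4268*c^4 - 14.6208*c^3 + 19.2551*c^2 - 11.2045*c - 11.349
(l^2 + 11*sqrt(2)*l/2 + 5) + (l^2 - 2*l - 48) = 2*l^2 - 2*l + 11*sqrt(2)*l/2 - 43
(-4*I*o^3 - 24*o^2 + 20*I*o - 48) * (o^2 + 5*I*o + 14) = -4*I*o^5 - 4*o^4 - 156*I*o^3 - 484*o^2 + 40*I*o - 672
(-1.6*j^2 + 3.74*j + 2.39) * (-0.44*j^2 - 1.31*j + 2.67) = 0.704*j^4 + 0.4504*j^3 - 10.223*j^2 + 6.8549*j + 6.3813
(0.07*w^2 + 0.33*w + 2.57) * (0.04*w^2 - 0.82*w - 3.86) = 0.0028*w^4 - 0.0442*w^3 - 0.438*w^2 - 3.3812*w - 9.9202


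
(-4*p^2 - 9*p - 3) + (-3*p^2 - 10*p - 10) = -7*p^2 - 19*p - 13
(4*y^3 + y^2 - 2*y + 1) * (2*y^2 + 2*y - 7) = 8*y^5 + 10*y^4 - 30*y^3 - 9*y^2 + 16*y - 7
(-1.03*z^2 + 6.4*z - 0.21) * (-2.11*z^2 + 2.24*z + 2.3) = 2.1733*z^4 - 15.8112*z^3 + 12.4101*z^2 + 14.2496*z - 0.483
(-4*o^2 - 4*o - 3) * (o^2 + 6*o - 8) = -4*o^4 - 28*o^3 + 5*o^2 + 14*o + 24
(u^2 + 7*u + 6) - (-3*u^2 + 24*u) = 4*u^2 - 17*u + 6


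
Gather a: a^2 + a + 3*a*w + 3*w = a^2 + a*(3*w + 1) + 3*w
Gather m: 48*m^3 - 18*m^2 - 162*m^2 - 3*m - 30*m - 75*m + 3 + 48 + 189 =48*m^3 - 180*m^2 - 108*m + 240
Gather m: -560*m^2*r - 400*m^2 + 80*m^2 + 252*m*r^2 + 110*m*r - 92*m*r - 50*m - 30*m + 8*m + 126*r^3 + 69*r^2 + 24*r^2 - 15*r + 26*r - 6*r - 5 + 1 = m^2*(-560*r - 320) + m*(252*r^2 + 18*r - 72) + 126*r^3 + 93*r^2 + 5*r - 4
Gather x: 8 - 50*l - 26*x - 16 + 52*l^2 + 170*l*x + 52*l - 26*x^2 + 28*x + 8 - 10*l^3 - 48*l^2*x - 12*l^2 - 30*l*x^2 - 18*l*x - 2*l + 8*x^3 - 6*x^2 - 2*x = -10*l^3 + 40*l^2 + 8*x^3 + x^2*(-30*l - 32) + x*(-48*l^2 + 152*l)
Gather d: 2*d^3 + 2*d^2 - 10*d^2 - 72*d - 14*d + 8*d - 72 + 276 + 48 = 2*d^3 - 8*d^2 - 78*d + 252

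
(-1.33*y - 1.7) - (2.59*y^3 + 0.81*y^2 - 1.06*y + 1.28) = -2.59*y^3 - 0.81*y^2 - 0.27*y - 2.98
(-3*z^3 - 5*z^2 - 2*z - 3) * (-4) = 12*z^3 + 20*z^2 + 8*z + 12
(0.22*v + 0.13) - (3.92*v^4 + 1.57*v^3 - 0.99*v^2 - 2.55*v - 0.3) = -3.92*v^4 - 1.57*v^3 + 0.99*v^2 + 2.77*v + 0.43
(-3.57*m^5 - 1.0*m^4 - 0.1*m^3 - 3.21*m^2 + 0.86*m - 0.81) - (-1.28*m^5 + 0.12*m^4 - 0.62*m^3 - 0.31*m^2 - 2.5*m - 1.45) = -2.29*m^5 - 1.12*m^4 + 0.52*m^3 - 2.9*m^2 + 3.36*m + 0.64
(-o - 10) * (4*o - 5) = -4*o^2 - 35*o + 50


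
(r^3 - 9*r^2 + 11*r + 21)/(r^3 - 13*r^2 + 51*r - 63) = (r + 1)/(r - 3)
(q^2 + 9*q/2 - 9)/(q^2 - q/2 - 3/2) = (q + 6)/(q + 1)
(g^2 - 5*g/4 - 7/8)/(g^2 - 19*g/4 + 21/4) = (g + 1/2)/(g - 3)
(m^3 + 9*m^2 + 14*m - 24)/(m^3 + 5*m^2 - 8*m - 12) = (m^2 + 3*m - 4)/(m^2 - m - 2)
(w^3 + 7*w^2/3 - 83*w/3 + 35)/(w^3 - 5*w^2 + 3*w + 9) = (3*w^2 + 16*w - 35)/(3*(w^2 - 2*w - 3))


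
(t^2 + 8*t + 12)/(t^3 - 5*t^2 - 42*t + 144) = (t + 2)/(t^2 - 11*t + 24)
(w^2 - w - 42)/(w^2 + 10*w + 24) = (w - 7)/(w + 4)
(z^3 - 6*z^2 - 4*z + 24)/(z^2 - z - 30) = (z^2 - 4)/(z + 5)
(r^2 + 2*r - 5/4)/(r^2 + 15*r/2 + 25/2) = (r - 1/2)/(r + 5)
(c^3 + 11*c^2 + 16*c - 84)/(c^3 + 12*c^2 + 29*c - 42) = (c - 2)/(c - 1)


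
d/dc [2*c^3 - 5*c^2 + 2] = 2*c*(3*c - 5)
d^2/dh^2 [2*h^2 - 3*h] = 4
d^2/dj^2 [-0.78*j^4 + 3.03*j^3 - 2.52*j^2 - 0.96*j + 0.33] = -9.36*j^2 + 18.18*j - 5.04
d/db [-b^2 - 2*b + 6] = -2*b - 2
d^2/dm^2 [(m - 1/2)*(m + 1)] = 2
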